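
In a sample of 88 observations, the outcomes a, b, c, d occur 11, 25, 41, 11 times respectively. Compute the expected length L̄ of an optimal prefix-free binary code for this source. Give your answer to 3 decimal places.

Probabilities are the counts divided by 88.
Repeatedly combine the two least-probable nodes; the expected code length is the sum of the merged weights.
merge 1/8 + 1/8 → 1/4
merge 1/4 + 25/88 → 47/88
merge 41/88 + 47/88 → 1
L = 1/4 + 47/88 + 1 = 157/88 ≈ 1.784 bits/symbol.

1.784 bits/symbol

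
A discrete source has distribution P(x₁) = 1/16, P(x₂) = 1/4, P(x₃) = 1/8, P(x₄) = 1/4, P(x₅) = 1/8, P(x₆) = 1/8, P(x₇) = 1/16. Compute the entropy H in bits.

Each probability is a power of 1/2, so log₂(1/p) is an integer.
H = Σ p·log₂(1/p) = 1/16·4 + 1/4·2 + 1/8·3 + 1/4·2 + 1/8·3 + 1/8·3 + 1/16·4 = 2.625 bits.

2.625 bits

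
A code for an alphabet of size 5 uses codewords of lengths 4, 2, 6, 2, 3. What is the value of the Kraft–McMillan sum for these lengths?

0.703125

With common denominator 2^6 = 64: Σ 2^(−ℓᵢ) = 4/64 + 16/64 + 1/64 + 16/64 + 8/64 = 45/64 = 0.703125.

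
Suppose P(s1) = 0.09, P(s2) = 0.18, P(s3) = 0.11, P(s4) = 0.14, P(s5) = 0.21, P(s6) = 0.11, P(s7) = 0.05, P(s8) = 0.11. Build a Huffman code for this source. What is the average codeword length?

2.93 bits/symbol

Repeatedly combine the two least-probable nodes; the expected code length is the sum of the merged weights.
merge 1/20 + 9/100 → 7/50
merge 11/100 + 11/100 → 11/50
merge 11/100 + 7/50 → 1/4
merge 7/50 + 9/50 → 8/25
merge 21/100 + 11/50 → 43/100
merge 1/4 + 8/25 → 57/100
merge 43/100 + 57/100 → 1
L = 7/50 + 11/50 + 1/4 + 8/25 + 43/100 + 57/100 + 1 = 293/100 = 2.93 bits/symbol.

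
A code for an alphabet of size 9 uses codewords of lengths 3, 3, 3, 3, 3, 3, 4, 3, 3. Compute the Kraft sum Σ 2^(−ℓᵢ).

1.0625

With common denominator 2^4 = 16: Σ 2^(−ℓᵢ) = 2/16 + 2/16 + 2/16 + 2/16 + 2/16 + 2/16 + 1/16 + 2/16 + 2/16 = 17/16 = 1.0625.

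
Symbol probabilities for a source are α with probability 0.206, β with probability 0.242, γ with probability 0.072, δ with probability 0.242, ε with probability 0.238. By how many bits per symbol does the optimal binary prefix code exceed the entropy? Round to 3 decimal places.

0.052 bits

Entropy H = −Σ p log₂ p ≈ 2.2264 bits.
Huffman merges: 9/125+103/500→139/500; 119/500+121/500→12/25; 121/500+139/500→13/25; 12/25+13/25→1. L = 1139/500 ≈ 2.2780.
L − H = 2.2780 − 2.2264 = 0.052 bits.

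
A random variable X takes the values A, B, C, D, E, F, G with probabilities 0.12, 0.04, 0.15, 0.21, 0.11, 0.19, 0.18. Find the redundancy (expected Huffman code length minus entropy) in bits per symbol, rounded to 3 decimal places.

0.063 bits

Entropy H = −Σ p log₂ p ≈ 2.6870 bits.
Huffman merges: 1/25+11/100→3/20; 3/25+3/20→27/100; 3/20+9/50→33/100; 19/100+21/100→2/5; 27/100+33/100→3/5; 2/5+3/5→1. L = 11/4 ≈ 2.7500.
L − H = 2.7500 − 2.6870 = 0.063 bits.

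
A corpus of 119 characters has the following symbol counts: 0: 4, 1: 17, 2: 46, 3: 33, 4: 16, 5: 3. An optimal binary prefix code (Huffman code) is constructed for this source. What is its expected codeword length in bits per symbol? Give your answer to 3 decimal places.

Probabilities are the counts divided by 119.
Repeatedly combine the two least-probable nodes; the expected code length is the sum of the merged weights.
merge 3/119 + 4/119 → 1/17
merge 1/17 + 16/119 → 23/119
merge 1/7 + 23/119 → 40/119
merge 33/119 + 40/119 → 73/119
merge 46/119 + 73/119 → 1
L = 1/17 + 23/119 + 40/119 + 73/119 + 1 = 262/119 ≈ 2.202 bits/symbol.

2.202 bits/symbol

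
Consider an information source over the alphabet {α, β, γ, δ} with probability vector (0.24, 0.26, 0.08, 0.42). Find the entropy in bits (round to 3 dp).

H = −Σ pᵢ log₂ pᵢ.
−0.24·log₂(0.24) = 0.4941
−0.26·log₂(0.26) = 0.5053
−0.08·log₂(0.08) = 0.2915
−0.42·log₂(0.42) = 0.5256
Sum ≈ 1.8166 → 1.817 bits.

1.817 bits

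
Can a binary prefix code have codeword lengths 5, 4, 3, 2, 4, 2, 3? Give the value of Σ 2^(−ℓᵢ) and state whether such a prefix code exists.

0.90625; yes

With common denominator 2^5 = 32: Σ 2^(−ℓᵢ) = 1/32 + 2/32 + 4/32 + 8/32 + 2/32 + 8/32 + 4/32 = 29/32 = 0.90625.
Kraft's inequality requires Σ ≤ 1; here Σ = 0.90625 ≤ 1, so such a prefix code exists.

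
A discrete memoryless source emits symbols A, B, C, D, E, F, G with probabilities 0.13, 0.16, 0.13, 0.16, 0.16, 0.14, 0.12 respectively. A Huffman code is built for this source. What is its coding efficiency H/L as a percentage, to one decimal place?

98.5%

Entropy H = −Σ p log₂ p ≈ 2.7985 bits.
Huffman merges: 3/25+13/100→1/4; 13/100+7/50→27/100; 4/25+4/25→8/25; 4/25+1/4→41/100; 27/100+8/25→59/100; 41/100+59/100→1. L = 71/25 ≈ 2.8400.
Efficiency = H/L = 2.7985/2.8400 = 98.5%.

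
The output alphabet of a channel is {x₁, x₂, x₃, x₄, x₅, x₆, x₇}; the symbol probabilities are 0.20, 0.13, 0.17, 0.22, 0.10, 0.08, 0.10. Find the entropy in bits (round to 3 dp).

H = −Σ pᵢ log₂ pᵢ.
−0.20·log₂(0.20) = 0.4644
−0.13·log₂(0.13) = 0.3826
−0.17·log₂(0.17) = 0.4346
−0.22·log₂(0.22) = 0.4806
−0.10·log₂(0.10) = 0.3322
−0.08·log₂(0.08) = 0.2915
−0.10·log₂(0.10) = 0.3322
Sum ≈ 2.7181 → 2.718 bits.

2.718 bits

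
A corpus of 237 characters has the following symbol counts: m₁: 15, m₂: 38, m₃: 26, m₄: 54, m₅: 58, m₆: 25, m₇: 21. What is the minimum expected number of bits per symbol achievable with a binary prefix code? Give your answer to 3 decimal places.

Probabilities are the counts divided by 237.
Repeatedly combine the two least-probable nodes; the expected code length is the sum of the merged weights.
merge 5/79 + 7/79 → 12/79
merge 25/237 + 26/237 → 17/79
merge 12/79 + 38/237 → 74/237
merge 17/79 + 18/79 → 35/79
merge 58/237 + 74/237 → 44/79
merge 35/79 + 44/79 → 1
L = 12/79 + 17/79 + 74/237 + 35/79 + 44/79 + 1 = 635/237 ≈ 2.679 bits/symbol.

2.679 bits/symbol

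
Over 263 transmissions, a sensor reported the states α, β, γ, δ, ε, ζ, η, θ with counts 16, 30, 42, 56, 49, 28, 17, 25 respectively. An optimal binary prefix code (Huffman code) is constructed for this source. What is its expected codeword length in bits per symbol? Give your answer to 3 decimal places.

Probabilities are the counts divided by 263.
Repeatedly combine the two least-probable nodes; the expected code length is the sum of the merged weights.
merge 16/263 + 17/263 → 33/263
merge 25/263 + 28/263 → 53/263
merge 30/263 + 33/263 → 63/263
merge 42/263 + 49/263 → 91/263
merge 53/263 + 56/263 → 109/263
merge 63/263 + 91/263 → 154/263
merge 109/263 + 154/263 → 1
L = 33/263 + 53/263 + 63/263 + 91/263 + 109/263 + 154/263 + 1 = 766/263 ≈ 2.913 bits/symbol.

2.913 bits/symbol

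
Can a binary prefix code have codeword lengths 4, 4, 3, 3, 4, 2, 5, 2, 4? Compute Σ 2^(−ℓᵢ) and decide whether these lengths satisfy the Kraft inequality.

1.03125; no

With common denominator 2^5 = 32: Σ 2^(−ℓᵢ) = 2/32 + 2/32 + 4/32 + 4/32 + 2/32 + 8/32 + 1/32 + 8/32 + 2/32 = 33/32 = 1.03125.
Kraft's inequality requires Σ ≤ 1; here Σ = 1.03125 > 1, so no such prefix code exists.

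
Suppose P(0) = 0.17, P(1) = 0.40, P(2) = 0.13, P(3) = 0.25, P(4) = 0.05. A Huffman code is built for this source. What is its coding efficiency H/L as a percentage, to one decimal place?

96.8%

Entropy H = −Σ p log₂ p ≈ 2.0621 bits.
Huffman merges: 1/20+13/100→9/50; 17/100+9/50→7/20; 1/4+7/20→3/5; 2/5+3/5→1. L = 213/100 ≈ 2.1300.
Efficiency = H/L = 2.0621/2.1300 = 96.8%.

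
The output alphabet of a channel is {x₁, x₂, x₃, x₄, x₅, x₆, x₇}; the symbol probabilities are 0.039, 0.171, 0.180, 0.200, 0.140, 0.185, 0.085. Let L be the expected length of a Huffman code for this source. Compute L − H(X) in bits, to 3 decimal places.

0.061 bits

Entropy H = −Σ p log₂ p ≈ 2.6777 bits.
Huffman merges: 39/1000+17/200→31/250; 31/250+7/50→33/125; 171/1000+9/50→351/1000; 37/200+1/5→77/200; 33/125+351/1000→123/200; 77/200+123/200→1. L = 2739/1000 ≈ 2.7390.
L − H = 2.7390 − 2.6777 = 0.061 bits.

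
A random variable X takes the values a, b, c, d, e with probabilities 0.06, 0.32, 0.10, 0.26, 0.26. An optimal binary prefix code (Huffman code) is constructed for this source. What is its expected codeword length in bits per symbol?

Repeatedly combine the two least-probable nodes; the expected code length is the sum of the merged weights.
merge 3/50 + 1/10 → 4/25
merge 4/25 + 13/50 → 21/50
merge 13/50 + 8/25 → 29/50
merge 21/50 + 29/50 → 1
L = 4/25 + 21/50 + 29/50 + 1 = 54/25 = 2.16 bits/symbol.

2.16 bits/symbol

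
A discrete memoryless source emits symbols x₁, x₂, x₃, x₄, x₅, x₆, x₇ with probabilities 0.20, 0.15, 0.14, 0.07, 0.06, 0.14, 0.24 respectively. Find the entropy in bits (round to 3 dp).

2.675 bits

H = −Σ pᵢ log₂ pᵢ.
−0.20·log₂(0.20) = 0.4644
−0.15·log₂(0.15) = 0.4105
−0.14·log₂(0.14) = 0.3971
−0.07·log₂(0.07) = 0.2686
−0.06·log₂(0.06) = 0.2435
−0.14·log₂(0.14) = 0.3971
−0.24·log₂(0.24) = 0.4941
Sum ≈ 2.6754 → 2.675 bits.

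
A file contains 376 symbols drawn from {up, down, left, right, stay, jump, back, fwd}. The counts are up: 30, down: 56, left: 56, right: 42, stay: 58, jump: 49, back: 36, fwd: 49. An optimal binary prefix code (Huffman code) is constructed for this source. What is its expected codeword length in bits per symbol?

3 bits/symbol

Probabilities are the counts divided by 376.
Repeatedly combine the two least-probable nodes; the expected code length is the sum of the merged weights.
merge 15/188 + 9/94 → 33/188
merge 21/188 + 49/376 → 91/376
merge 49/376 + 7/47 → 105/376
merge 7/47 + 29/188 → 57/188
merge 33/188 + 91/376 → 157/376
merge 105/376 + 57/188 → 219/376
merge 157/376 + 219/376 → 1
L = 33/188 + 91/376 + 105/376 + 57/188 + 157/376 + 219/376 + 1 = 3 bits/symbol.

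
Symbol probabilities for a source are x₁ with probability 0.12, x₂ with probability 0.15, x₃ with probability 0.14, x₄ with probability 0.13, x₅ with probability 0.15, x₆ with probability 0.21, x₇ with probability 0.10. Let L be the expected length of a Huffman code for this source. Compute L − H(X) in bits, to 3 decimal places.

Entropy H = −Σ p log₂ p ≈ 2.7729 bits.
Huffman merges: 1/10+3/25→11/50; 13/100+7/50→27/100; 3/20+3/20→3/10; 21/100+11/50→43/100; 27/100+3/10→57/100; 43/100+57/100→1. L = 279/100 ≈ 2.7900.
L − H = 2.7900 − 2.7729 = 0.017 bits.

0.017 bits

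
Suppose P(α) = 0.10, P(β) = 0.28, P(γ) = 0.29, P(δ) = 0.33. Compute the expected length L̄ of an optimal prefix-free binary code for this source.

Repeatedly combine the two least-probable nodes; the expected code length is the sum of the merged weights.
merge 1/10 + 7/25 → 19/50
merge 29/100 + 33/100 → 31/50
merge 19/50 + 31/50 → 1
L = 19/50 + 31/50 + 1 = 2 bits/symbol.

2 bits/symbol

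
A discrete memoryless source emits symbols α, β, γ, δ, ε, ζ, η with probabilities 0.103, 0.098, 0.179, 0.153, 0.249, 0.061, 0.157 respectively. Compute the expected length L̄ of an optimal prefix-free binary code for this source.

Repeatedly combine the two least-probable nodes; the expected code length is the sum of the merged weights.
merge 61/1000 + 49/500 → 159/1000
merge 103/1000 + 153/1000 → 32/125
merge 157/1000 + 159/1000 → 79/250
merge 179/1000 + 249/1000 → 107/250
merge 32/125 + 79/250 → 143/250
merge 107/250 + 143/250 → 1
L = 159/1000 + 32/125 + 79/250 + 107/250 + 143/250 + 1 = 2731/1000 = 2.731 bits/symbol.

2.731 bits/symbol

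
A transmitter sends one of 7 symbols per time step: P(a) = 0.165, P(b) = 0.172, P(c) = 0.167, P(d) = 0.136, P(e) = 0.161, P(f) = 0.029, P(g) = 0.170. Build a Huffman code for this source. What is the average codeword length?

2.823 bits/symbol

Repeatedly combine the two least-probable nodes; the expected code length is the sum of the merged weights.
merge 29/1000 + 17/125 → 33/200
merge 161/1000 + 33/200 → 163/500
merge 33/200 + 167/1000 → 83/250
merge 17/100 + 43/250 → 171/500
merge 163/500 + 83/250 → 329/500
merge 171/500 + 329/500 → 1
L = 33/200 + 163/500 + 83/250 + 171/500 + 329/500 + 1 = 2823/1000 = 2.823 bits/symbol.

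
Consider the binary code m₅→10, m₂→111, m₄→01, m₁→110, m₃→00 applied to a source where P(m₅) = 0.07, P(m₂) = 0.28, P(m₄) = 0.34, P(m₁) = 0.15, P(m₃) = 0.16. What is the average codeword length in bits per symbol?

2.43 bits/symbol

L̄ = Σ pᵢ·ℓᵢ = 0.07·2 + 0.28·3 + 0.34·2 + 0.15·3 + 0.16·2 = 2.43 bits/symbol.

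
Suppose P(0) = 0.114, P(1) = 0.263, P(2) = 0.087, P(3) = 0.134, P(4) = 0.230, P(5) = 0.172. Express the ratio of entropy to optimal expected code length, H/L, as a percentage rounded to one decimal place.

Entropy H = −Σ p log₂ p ≈ 2.4834 bits.
Huffman merges: 87/1000+57/500→201/1000; 67/500+43/250→153/500; 201/1000+23/100→431/1000; 263/1000+153/500→569/1000; 431/1000+569/1000→1. L = 2507/1000 ≈ 2.5070.
Efficiency = H/L = 2.4834/2.5070 = 99.1%.

99.1%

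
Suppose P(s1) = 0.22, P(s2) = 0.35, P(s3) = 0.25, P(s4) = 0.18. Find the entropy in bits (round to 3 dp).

H = −Σ pᵢ log₂ pᵢ.
−0.22·log₂(0.22) = 0.4806
−0.35·log₂(0.35) = 0.5301
−0.25·log₂(0.25) = 0.5000
−0.18·log₂(0.18) = 0.4453
Sum ≈ 1.9560 → 1.956 bits.

1.956 bits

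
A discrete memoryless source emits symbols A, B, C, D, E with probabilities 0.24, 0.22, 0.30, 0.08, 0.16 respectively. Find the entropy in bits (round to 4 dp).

2.2103 bits

H = −Σ pᵢ log₂ pᵢ.
−0.24·log₂(0.24) = 0.4941
−0.22·log₂(0.22) = 0.4806
−0.30·log₂(0.30) = 0.5211
−0.08·log₂(0.08) = 0.2915
−0.16·log₂(0.16) = 0.4230
Sum ≈ 2.2103 → 2.2103 bits.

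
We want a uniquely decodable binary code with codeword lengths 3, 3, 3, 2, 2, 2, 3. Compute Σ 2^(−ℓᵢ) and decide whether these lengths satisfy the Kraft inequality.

With common denominator 2^3 = 8: Σ 2^(−ℓᵢ) = 1/8 + 1/8 + 1/8 + 2/8 + 2/8 + 2/8 + 1/8 = 10/8 = 1.25.
Kraft's inequality requires Σ ≤ 1; here Σ = 1.25 > 1, so no such prefix code exists.

1.25; no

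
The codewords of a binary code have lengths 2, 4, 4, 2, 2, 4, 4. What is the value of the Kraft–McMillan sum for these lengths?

1

With common denominator 2^4 = 16: Σ 2^(−ℓᵢ) = 4/16 + 1/16 + 1/16 + 4/16 + 4/16 + 1/16 + 1/16 = 16/16 = 1.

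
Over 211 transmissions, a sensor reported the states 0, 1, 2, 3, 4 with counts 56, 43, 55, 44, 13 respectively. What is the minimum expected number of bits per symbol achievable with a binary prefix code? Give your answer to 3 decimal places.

Probabilities are the counts divided by 211.
Repeatedly combine the two least-probable nodes; the expected code length is the sum of the merged weights.
merge 13/211 + 43/211 → 56/211
merge 44/211 + 55/211 → 99/211
merge 56/211 + 56/211 → 112/211
merge 99/211 + 112/211 → 1
L = 56/211 + 99/211 + 112/211 + 1 = 478/211 ≈ 2.265 bits/symbol.

2.265 bits/symbol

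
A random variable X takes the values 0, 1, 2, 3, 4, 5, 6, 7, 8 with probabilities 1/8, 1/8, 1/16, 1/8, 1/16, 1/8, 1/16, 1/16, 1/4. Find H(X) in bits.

3 bits

Each probability is a power of 1/2, so log₂(1/p) is an integer.
H = Σ p·log₂(1/p) = 1/8·3 + 1/8·3 + 1/16·4 + 1/8·3 + 1/16·4 + 1/8·3 + 1/16·4 + 1/16·4 + 1/4·2 = 3 bits.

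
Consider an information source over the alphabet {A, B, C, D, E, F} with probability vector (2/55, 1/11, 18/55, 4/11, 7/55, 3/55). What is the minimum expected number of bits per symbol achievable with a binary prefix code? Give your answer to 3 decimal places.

Repeatedly combine the two least-probable nodes; the expected code length is the sum of the merged weights.
merge 2/55 + 3/55 → 1/11
merge 1/11 + 1/11 → 2/11
merge 7/55 + 2/11 → 17/55
merge 17/55 + 18/55 → 7/11
merge 4/11 + 7/11 → 1
L = 1/11 + 2/11 + 17/55 + 7/11 + 1 = 122/55 ≈ 2.218 bits/symbol.

2.218 bits/symbol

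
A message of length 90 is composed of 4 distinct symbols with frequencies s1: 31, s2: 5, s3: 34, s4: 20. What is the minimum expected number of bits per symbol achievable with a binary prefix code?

1.9 bits/symbol

Probabilities are the counts divided by 90.
Repeatedly combine the two least-probable nodes; the expected code length is the sum of the merged weights.
merge 1/18 + 2/9 → 5/18
merge 5/18 + 31/90 → 28/45
merge 17/45 + 28/45 → 1
L = 5/18 + 28/45 + 1 = 19/10 = 1.9 bits/symbol.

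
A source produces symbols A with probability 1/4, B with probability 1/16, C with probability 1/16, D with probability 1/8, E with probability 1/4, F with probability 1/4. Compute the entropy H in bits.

Each probability is a power of 1/2, so log₂(1/p) is an integer.
H = Σ p·log₂(1/p) = 1/4·2 + 1/16·4 + 1/16·4 + 1/8·3 + 1/4·2 + 1/4·2 = 2.375 bits.

2.375 bits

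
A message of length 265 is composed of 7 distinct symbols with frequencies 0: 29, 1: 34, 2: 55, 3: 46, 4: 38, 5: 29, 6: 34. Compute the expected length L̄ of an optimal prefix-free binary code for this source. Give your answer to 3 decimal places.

2.792 bits/symbol

Probabilities are the counts divided by 265.
Repeatedly combine the two least-probable nodes; the expected code length is the sum of the merged weights.
merge 29/265 + 29/265 → 58/265
merge 34/265 + 34/265 → 68/265
merge 38/265 + 46/265 → 84/265
merge 11/53 + 58/265 → 113/265
merge 68/265 + 84/265 → 152/265
merge 113/265 + 152/265 → 1
L = 58/265 + 68/265 + 84/265 + 113/265 + 152/265 + 1 = 148/53 ≈ 2.792 bits/symbol.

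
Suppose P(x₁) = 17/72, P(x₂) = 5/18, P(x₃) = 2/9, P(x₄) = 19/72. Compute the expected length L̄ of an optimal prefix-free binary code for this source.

Repeatedly combine the two least-probable nodes; the expected code length is the sum of the merged weights.
merge 2/9 + 17/72 → 11/24
merge 19/72 + 5/18 → 13/24
merge 11/24 + 13/24 → 1
L = 11/24 + 13/24 + 1 = 2 bits/symbol.

2 bits/symbol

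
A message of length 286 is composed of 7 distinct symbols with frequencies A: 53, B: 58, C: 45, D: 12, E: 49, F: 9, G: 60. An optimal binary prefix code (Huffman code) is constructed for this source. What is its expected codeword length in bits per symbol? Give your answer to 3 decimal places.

2.661 bits/symbol

Probabilities are the counts divided by 286.
Repeatedly combine the two least-probable nodes; the expected code length is the sum of the merged weights.
merge 9/286 + 6/143 → 21/286
merge 21/286 + 45/286 → 3/13
merge 49/286 + 53/286 → 51/143
merge 29/143 + 30/143 → 59/143
merge 3/13 + 51/143 → 84/143
merge 59/143 + 84/143 → 1
L = 21/286 + 3/13 + 51/143 + 59/143 + 84/143 + 1 = 761/286 ≈ 2.661 bits/symbol.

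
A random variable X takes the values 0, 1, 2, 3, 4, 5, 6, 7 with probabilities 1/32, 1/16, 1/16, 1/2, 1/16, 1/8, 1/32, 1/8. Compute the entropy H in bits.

Each probability is a power of 1/2, so log₂(1/p) is an integer.
H = Σ p·log₂(1/p) = 1/32·5 + 1/16·4 + 1/16·4 + 1/2·1 + 1/16·4 + 1/8·3 + 1/32·5 + 1/8·3 = 2.3125 bits.

2.3125 bits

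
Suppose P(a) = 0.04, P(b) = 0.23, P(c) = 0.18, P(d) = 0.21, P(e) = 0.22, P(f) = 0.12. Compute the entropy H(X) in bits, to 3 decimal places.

2.439 bits

H = −Σ pᵢ log₂ pᵢ.
−0.04·log₂(0.04) = 0.1858
−0.23·log₂(0.23) = 0.4877
−0.18·log₂(0.18) = 0.4453
−0.21·log₂(0.21) = 0.4728
−0.22·log₂(0.22) = 0.4806
−0.12·log₂(0.12) = 0.3671
Sum ≈ 2.4392 → 2.439 bits.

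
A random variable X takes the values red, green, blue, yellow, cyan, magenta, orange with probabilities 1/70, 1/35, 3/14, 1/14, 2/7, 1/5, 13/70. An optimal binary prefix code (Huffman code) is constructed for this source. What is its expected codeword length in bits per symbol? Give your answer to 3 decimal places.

Repeatedly combine the two least-probable nodes; the expected code length is the sum of the merged weights.
merge 1/70 + 1/35 → 3/70
merge 3/70 + 1/14 → 4/35
merge 4/35 + 13/70 → 3/10
merge 1/5 + 3/14 → 29/70
merge 2/7 + 3/10 → 41/70
merge 29/70 + 41/70 → 1
L = 3/70 + 4/35 + 3/10 + 29/70 + 41/70 + 1 = 86/35 ≈ 2.457 bits/symbol.

2.457 bits/symbol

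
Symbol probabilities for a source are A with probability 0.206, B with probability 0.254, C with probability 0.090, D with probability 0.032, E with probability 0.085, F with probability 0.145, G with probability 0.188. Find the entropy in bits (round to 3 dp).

2.603 bits

H = −Σ pᵢ log₂ pᵢ.
−0.206·log₂(0.206) = 0.4695
−0.254·log₂(0.254) = 0.5022
−0.090·log₂(0.090) = 0.3127
−0.032·log₂(0.032) = 0.1589
−0.085·log₂(0.085) = 0.3023
−0.145·log₂(0.145) = 0.4040
−0.188·log₂(0.188) = 0.4533
Sum ≈ 2.6028 → 2.603 bits.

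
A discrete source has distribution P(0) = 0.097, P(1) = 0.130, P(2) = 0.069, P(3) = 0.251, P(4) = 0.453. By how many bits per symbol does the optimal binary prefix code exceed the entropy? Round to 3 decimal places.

Entropy H = −Σ p log₂ p ≈ 1.9934 bits.
Huffman merges: 69/1000+97/1000→83/500; 13/100+83/500→37/125; 251/1000+37/125→547/1000; 453/1000+547/1000→1. L = 2009/1000 ≈ 2.0090.
L − H = 2.0090 − 1.9934 = 0.016 bits.

0.016 bits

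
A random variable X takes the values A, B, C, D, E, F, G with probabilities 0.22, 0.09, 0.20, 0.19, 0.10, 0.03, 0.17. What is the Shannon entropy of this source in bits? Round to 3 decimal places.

2.631 bits

H = −Σ pᵢ log₂ pᵢ.
−0.22·log₂(0.22) = 0.4806
−0.09·log₂(0.09) = 0.3127
−0.20·log₂(0.20) = 0.4644
−0.19·log₂(0.19) = 0.4552
−0.10·log₂(0.10) = 0.3322
−0.03·log₂(0.03) = 0.1518
−0.17·log₂(0.17) = 0.4346
Sum ≈ 2.6314 → 2.631 bits.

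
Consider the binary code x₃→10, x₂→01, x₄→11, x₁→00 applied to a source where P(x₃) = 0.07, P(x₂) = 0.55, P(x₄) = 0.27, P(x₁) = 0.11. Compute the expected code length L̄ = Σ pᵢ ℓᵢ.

2 bits/symbol

L̄ = Σ pᵢ·ℓᵢ = 0.07·2 + 0.55·2 + 0.27·2 + 0.11·2 = 2 bits/symbol.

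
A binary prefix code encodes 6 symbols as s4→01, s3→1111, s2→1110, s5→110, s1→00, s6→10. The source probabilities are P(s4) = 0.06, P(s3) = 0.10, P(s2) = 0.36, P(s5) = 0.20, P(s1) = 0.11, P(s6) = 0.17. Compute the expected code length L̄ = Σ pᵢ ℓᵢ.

3.12 bits/symbol

L̄ = Σ pᵢ·ℓᵢ = 0.06·2 + 0.10·4 + 0.36·4 + 0.20·3 + 0.11·2 + 0.17·2 = 3.12 bits/symbol.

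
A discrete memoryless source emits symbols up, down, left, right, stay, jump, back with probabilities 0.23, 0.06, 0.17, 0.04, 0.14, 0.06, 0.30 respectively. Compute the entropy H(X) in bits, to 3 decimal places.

H = −Σ pᵢ log₂ pᵢ.
−0.23·log₂(0.23) = 0.4877
−0.06·log₂(0.06) = 0.2435
−0.17·log₂(0.17) = 0.4346
−0.04·log₂(0.04) = 0.1858
−0.14·log₂(0.14) = 0.3971
−0.06·log₂(0.06) = 0.2435
−0.30·log₂(0.30) = 0.5211
Sum ≈ 2.5133 → 2.513 bits.

2.513 bits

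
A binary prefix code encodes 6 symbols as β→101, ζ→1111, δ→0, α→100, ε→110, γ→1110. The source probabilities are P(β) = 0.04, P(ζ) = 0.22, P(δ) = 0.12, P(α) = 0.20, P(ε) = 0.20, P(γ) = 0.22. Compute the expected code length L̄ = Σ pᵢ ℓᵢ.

3.2 bits/symbol

L̄ = Σ pᵢ·ℓᵢ = 0.04·3 + 0.22·4 + 0.12·1 + 0.20·3 + 0.20·3 + 0.22·4 = 3.2 bits/symbol.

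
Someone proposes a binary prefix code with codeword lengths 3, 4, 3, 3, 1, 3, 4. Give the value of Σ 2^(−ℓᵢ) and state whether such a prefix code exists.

1.125; no

With common denominator 2^4 = 16: Σ 2^(−ℓᵢ) = 2/16 + 1/16 + 2/16 + 2/16 + 8/16 + 2/16 + 1/16 = 18/16 = 1.125.
Kraft's inequality requires Σ ≤ 1; here Σ = 1.125 > 1, so no such prefix code exists.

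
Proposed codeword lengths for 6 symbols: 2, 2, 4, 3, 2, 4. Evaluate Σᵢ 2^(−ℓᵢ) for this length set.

With common denominator 2^4 = 16: Σ 2^(−ℓᵢ) = 4/16 + 4/16 + 1/16 + 2/16 + 4/16 + 1/16 = 16/16 = 1.

1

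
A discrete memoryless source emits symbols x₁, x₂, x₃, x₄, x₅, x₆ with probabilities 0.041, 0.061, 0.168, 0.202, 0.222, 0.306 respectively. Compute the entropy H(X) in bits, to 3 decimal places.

H = −Σ pᵢ log₂ pᵢ.
−0.041·log₂(0.041) = 0.1889
−0.061·log₂(0.061) = 0.2461
−0.168·log₂(0.168) = 0.4323
−0.202·log₂(0.202) = 0.4661
−0.222·log₂(0.222) = 0.4820
−0.306·log₂(0.306) = 0.5228
Sum ≈ 2.3384 → 2.338 bits.

2.338 bits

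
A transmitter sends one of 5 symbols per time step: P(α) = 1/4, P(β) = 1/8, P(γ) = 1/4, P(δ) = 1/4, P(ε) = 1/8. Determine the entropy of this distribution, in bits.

Each probability is a power of 1/2, so log₂(1/p) is an integer.
H = Σ p·log₂(1/p) = 1/4·2 + 1/8·3 + 1/4·2 + 1/4·2 + 1/8·3 = 2.25 bits.

2.25 bits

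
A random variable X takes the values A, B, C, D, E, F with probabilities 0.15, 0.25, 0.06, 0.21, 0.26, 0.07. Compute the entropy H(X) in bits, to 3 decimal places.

2.401 bits

H = −Σ pᵢ log₂ pᵢ.
−0.15·log₂(0.15) = 0.4105
−0.25·log₂(0.25) = 0.5000
−0.06·log₂(0.06) = 0.2435
−0.21·log₂(0.21) = 0.4728
−0.26·log₂(0.26) = 0.5053
−0.07·log₂(0.07) = 0.2686
Sum ≈ 2.4007 → 2.401 bits.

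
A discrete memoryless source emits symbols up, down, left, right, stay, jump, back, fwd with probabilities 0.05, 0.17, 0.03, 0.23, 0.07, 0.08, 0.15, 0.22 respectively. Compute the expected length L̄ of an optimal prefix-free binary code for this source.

Repeatedly combine the two least-probable nodes; the expected code length is the sum of the merged weights.
merge 3/100 + 1/20 → 2/25
merge 7/100 + 2/25 → 3/20
merge 2/25 + 3/20 → 23/100
merge 3/20 + 17/100 → 8/25
merge 11/50 + 23/100 → 9/20
merge 23/100 + 8/25 → 11/20
merge 9/20 + 11/20 → 1
L = 2/25 + 3/20 + 23/100 + 8/25 + 9/20 + 11/20 + 1 = 139/50 = 2.78 bits/symbol.

2.78 bits/symbol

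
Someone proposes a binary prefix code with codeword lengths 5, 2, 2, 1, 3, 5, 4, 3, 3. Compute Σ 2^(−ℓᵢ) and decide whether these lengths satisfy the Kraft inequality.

1.5; no

With common denominator 2^5 = 32: Σ 2^(−ℓᵢ) = 1/32 + 8/32 + 8/32 + 16/32 + 4/32 + 1/32 + 2/32 + 4/32 + 4/32 = 48/32 = 1.5.
Kraft's inequality requires Σ ≤ 1; here Σ = 1.5 > 1, so no such prefix code exists.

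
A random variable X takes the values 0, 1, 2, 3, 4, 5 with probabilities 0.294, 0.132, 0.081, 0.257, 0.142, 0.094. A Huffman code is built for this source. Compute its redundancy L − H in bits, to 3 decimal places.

0.026 bits

Entropy H = −Σ p log₂ p ≈ 2.4229 bits.
Huffman merges: 81/1000+47/500→7/40; 33/250+71/500→137/500; 7/40+257/1000→54/125; 137/500+147/500→71/125; 54/125+71/125→1. L = 2449/1000 ≈ 2.4490.
L − H = 2.4490 − 2.4229 = 0.026 bits.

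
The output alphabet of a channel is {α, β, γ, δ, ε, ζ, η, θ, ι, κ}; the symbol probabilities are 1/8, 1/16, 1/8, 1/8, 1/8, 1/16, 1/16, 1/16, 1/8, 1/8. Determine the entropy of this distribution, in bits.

3.25 bits

Each probability is a power of 1/2, so log₂(1/p) is an integer.
H = Σ p·log₂(1/p) = 1/8·3 + 1/16·4 + 1/8·3 + 1/8·3 + 1/8·3 + 1/16·4 + 1/16·4 + 1/16·4 + 1/8·3 + 1/8·3 = 3.25 bits.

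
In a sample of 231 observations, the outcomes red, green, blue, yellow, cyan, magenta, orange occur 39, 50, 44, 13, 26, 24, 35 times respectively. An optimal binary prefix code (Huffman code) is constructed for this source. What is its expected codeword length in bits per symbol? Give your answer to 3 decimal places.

Probabilities are the counts divided by 231.
Repeatedly combine the two least-probable nodes; the expected code length is the sum of the merged weights.
merge 13/231 + 8/77 → 37/231
merge 26/231 + 5/33 → 61/231
merge 37/231 + 13/77 → 76/231
merge 4/21 + 50/231 → 94/231
merge 61/231 + 76/231 → 137/231
merge 94/231 + 137/231 → 1
L = 37/231 + 61/231 + 76/231 + 94/231 + 137/231 + 1 = 212/77 ≈ 2.753 bits/symbol.

2.753 bits/symbol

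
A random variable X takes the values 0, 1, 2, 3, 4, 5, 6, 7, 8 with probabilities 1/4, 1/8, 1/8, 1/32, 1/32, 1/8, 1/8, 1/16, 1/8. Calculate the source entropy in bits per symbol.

2.9375 bits

Each probability is a power of 1/2, so log₂(1/p) is an integer.
H = Σ p·log₂(1/p) = 1/4·2 + 1/8·3 + 1/8·3 + 1/32·5 + 1/32·5 + 1/8·3 + 1/8·3 + 1/16·4 + 1/8·3 = 2.9375 bits.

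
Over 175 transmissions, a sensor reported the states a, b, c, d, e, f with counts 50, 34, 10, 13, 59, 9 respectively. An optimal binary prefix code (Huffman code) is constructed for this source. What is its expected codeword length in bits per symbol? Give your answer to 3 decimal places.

2.291 bits/symbol

Probabilities are the counts divided by 175.
Repeatedly combine the two least-probable nodes; the expected code length is the sum of the merged weights.
merge 9/175 + 2/35 → 19/175
merge 13/175 + 19/175 → 32/175
merge 32/175 + 34/175 → 66/175
merge 2/7 + 59/175 → 109/175
merge 66/175 + 109/175 → 1
L = 19/175 + 32/175 + 66/175 + 109/175 + 1 = 401/175 ≈ 2.291 bits/symbol.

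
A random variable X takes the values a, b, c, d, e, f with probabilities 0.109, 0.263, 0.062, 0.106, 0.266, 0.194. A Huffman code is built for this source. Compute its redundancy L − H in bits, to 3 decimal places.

0.031 bits

Entropy H = −Σ p log₂ p ≈ 2.4144 bits.
Huffman merges: 31/500+53/500→21/125; 109/1000+21/125→277/1000; 97/500+263/1000→457/1000; 133/500+277/1000→543/1000; 457/1000+543/1000→1. L = 489/200 ≈ 2.4450.
L − H = 2.4450 − 2.4144 = 0.031 bits.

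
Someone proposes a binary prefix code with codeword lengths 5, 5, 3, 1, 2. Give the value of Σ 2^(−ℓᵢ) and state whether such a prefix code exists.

With common denominator 2^5 = 32: Σ 2^(−ℓᵢ) = 1/32 + 1/32 + 4/32 + 16/32 + 8/32 = 30/32 = 0.9375.
Kraft's inequality requires Σ ≤ 1; here Σ = 0.9375 ≤ 1, so such a prefix code exists.

0.9375; yes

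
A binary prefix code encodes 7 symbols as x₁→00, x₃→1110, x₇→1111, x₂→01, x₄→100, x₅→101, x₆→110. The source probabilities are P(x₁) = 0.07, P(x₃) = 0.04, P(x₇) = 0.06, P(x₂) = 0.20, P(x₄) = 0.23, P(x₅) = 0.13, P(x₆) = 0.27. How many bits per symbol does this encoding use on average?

L̄ = Σ pᵢ·ℓᵢ = 0.07·2 + 0.04·4 + 0.06·4 + 0.20·2 + 0.23·3 + 0.13·3 + 0.27·3 = 2.83 bits/symbol.

2.83 bits/symbol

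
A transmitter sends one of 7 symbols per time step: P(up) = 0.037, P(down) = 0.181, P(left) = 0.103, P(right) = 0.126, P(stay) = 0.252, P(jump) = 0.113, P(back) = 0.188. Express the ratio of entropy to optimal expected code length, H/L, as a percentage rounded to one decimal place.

Entropy H = −Σ p log₂ p ≈ 2.6465 bits.
Huffman merges: 37/1000+103/1000→7/50; 113/1000+63/500→239/1000; 7/50+181/1000→321/1000; 47/250+239/1000→427/1000; 63/250+321/1000→573/1000; 427/1000+573/1000→1. L = 27/10 ≈ 2.7000.
Efficiency = H/L = 2.6465/2.7000 = 98.0%.

98.0%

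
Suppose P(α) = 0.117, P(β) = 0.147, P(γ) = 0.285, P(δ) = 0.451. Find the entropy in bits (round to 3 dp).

1.803 bits

H = −Σ pᵢ log₂ pᵢ.
−0.117·log₂(0.117) = 0.3622
−0.147·log₂(0.147) = 0.4066
−0.285·log₂(0.285) = 0.5161
−0.451·log₂(0.451) = 0.5181
Sum ≈ 1.8030 → 1.803 bits.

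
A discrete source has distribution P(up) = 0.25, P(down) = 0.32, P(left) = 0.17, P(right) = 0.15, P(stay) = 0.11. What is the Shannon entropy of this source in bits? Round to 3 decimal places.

H = −Σ pᵢ log₂ pᵢ.
−0.25·log₂(0.25) = 0.5000
−0.32·log₂(0.32) = 0.5260
−0.17·log₂(0.17) = 0.4346
−0.15·log₂(0.15) = 0.4105
−0.11·log₂(0.11) = 0.3503
Sum ≈ 2.2215 → 2.221 bits.

2.221 bits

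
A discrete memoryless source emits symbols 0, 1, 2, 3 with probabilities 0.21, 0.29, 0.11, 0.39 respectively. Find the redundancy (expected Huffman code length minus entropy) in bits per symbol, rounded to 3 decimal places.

0.059 bits

Entropy H = −Σ p log₂ p ≈ 1.8708 bits.
Huffman merges: 11/100+21/100→8/25; 29/100+8/25→61/100; 39/100+61/100→1. L = 193/100 ≈ 1.9300.
L − H = 1.9300 − 1.8708 = 0.059 bits.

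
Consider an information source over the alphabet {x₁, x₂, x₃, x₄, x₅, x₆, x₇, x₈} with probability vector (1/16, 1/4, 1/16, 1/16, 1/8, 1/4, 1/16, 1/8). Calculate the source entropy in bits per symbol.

2.75 bits

Each probability is a power of 1/2, so log₂(1/p) is an integer.
H = Σ p·log₂(1/p) = 1/16·4 + 1/4·2 + 1/16·4 + 1/16·4 + 1/8·3 + 1/4·2 + 1/16·4 + 1/8·3 = 2.75 bits.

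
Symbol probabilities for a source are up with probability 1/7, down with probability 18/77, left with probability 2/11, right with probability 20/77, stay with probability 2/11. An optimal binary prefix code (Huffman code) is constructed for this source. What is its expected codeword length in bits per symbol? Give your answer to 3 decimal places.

2.325 bits/symbol

Repeatedly combine the two least-probable nodes; the expected code length is the sum of the merged weights.
merge 1/7 + 2/11 → 25/77
merge 2/11 + 18/77 → 32/77
merge 20/77 + 25/77 → 45/77
merge 32/77 + 45/77 → 1
L = 25/77 + 32/77 + 45/77 + 1 = 179/77 ≈ 2.325 bits/symbol.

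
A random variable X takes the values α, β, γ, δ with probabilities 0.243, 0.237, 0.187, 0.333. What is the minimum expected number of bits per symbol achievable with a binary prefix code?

Repeatedly combine the two least-probable nodes; the expected code length is the sum of the merged weights.
merge 187/1000 + 237/1000 → 53/125
merge 243/1000 + 333/1000 → 72/125
merge 53/125 + 72/125 → 1
L = 53/125 + 72/125 + 1 = 2 bits/symbol.

2 bits/symbol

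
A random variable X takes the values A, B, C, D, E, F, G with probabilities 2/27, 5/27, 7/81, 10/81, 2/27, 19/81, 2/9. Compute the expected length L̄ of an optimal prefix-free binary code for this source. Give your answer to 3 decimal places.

Repeatedly combine the two least-probable nodes; the expected code length is the sum of the merged weights.
merge 2/27 + 2/27 → 4/27
merge 7/81 + 10/81 → 17/81
merge 4/27 + 5/27 → 1/3
merge 17/81 + 2/9 → 35/81
merge 19/81 + 1/3 → 46/81
merge 35/81 + 46/81 → 1
L = 4/27 + 17/81 + 1/3 + 35/81 + 46/81 + 1 = 218/81 ≈ 2.691 bits/symbol.

2.691 bits/symbol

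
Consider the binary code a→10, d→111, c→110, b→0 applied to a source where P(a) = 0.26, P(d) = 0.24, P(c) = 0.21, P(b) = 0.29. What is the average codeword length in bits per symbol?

2.16 bits/symbol

L̄ = Σ pᵢ·ℓᵢ = 0.26·2 + 0.24·3 + 0.21·3 + 0.29·1 = 2.16 bits/symbol.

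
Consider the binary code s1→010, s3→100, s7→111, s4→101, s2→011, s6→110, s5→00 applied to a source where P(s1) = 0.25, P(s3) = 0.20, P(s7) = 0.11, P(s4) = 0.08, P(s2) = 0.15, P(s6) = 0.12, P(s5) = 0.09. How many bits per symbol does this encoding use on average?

L̄ = Σ pᵢ·ℓᵢ = 0.25·3 + 0.20·3 + 0.11·3 + 0.08·3 + 0.15·3 + 0.12·3 + 0.09·2 = 2.91 bits/symbol.

2.91 bits/symbol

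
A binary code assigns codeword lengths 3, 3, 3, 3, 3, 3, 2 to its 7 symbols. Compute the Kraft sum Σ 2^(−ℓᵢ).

With common denominator 2^3 = 8: Σ 2^(−ℓᵢ) = 1/8 + 1/8 + 1/8 + 1/8 + 1/8 + 1/8 + 2/8 = 8/8 = 1.

1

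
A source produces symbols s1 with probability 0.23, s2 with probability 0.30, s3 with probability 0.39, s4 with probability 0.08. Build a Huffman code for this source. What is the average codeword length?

Repeatedly combine the two least-probable nodes; the expected code length is the sum of the merged weights.
merge 2/25 + 23/100 → 31/100
merge 3/10 + 31/100 → 61/100
merge 39/100 + 61/100 → 1
L = 31/100 + 61/100 + 1 = 48/25 = 1.92 bits/symbol.

1.92 bits/symbol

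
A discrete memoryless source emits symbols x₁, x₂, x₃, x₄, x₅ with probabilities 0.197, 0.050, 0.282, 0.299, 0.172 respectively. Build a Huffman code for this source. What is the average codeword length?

Repeatedly combine the two least-probable nodes; the expected code length is the sum of the merged weights.
merge 1/20 + 43/250 → 111/500
merge 197/1000 + 111/500 → 419/1000
merge 141/500 + 299/1000 → 581/1000
merge 419/1000 + 581/1000 → 1
L = 111/500 + 419/1000 + 581/1000 + 1 = 1111/500 = 2.222 bits/symbol.

2.222 bits/symbol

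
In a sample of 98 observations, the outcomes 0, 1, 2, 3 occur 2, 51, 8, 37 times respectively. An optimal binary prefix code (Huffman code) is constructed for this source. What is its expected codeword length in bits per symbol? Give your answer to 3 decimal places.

1.582 bits/symbol

Probabilities are the counts divided by 98.
Repeatedly combine the two least-probable nodes; the expected code length is the sum of the merged weights.
merge 1/49 + 4/49 → 5/49
merge 5/49 + 37/98 → 47/98
merge 47/98 + 51/98 → 1
L = 5/49 + 47/98 + 1 = 155/98 ≈ 1.582 bits/symbol.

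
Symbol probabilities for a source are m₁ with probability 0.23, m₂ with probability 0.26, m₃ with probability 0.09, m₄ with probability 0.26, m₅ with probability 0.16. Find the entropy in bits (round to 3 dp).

H = −Σ pᵢ log₂ pᵢ.
−0.23·log₂(0.23) = 0.4877
−0.26·log₂(0.26) = 0.5053
−0.09·log₂(0.09) = 0.3127
−0.26·log₂(0.26) = 0.5053
−0.16·log₂(0.16) = 0.4230
Sum ≈ 2.2339 → 2.234 bits.

2.234 bits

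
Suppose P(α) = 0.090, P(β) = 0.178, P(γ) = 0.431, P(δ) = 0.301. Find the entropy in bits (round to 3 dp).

H = −Σ pᵢ log₂ pᵢ.
−0.090·log₂(0.090) = 0.3127
−0.178·log₂(0.178) = 0.4432
−0.431·log₂(0.431) = 0.5233
−0.301·log₂(0.301) = 0.5214
Sum ≈ 1.8006 → 1.801 bits.

1.801 bits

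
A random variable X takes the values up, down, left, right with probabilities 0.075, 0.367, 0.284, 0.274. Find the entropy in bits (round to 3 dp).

1.839 bits

H = −Σ pᵢ log₂ pᵢ.
−0.075·log₂(0.075) = 0.2803
−0.367·log₂(0.367) = 0.5307
−0.284·log₂(0.284) = 0.5158
−0.274·log₂(0.274) = 0.5118
Sum ≈ 1.8385 → 1.839 bits.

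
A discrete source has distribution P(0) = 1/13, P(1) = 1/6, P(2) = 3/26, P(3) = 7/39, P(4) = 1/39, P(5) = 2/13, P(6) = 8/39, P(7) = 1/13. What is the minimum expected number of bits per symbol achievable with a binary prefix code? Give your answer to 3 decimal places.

Repeatedly combine the two least-probable nodes; the expected code length is the sum of the merged weights.
merge 1/39 + 1/13 → 4/39
merge 1/13 + 4/39 → 7/39
merge 3/26 + 2/13 → 7/26
merge 1/6 + 7/39 → 9/26
merge 7/39 + 8/39 → 5/13
merge 7/26 + 9/26 → 8/13
merge 5/13 + 8/13 → 1
L = 4/39 + 7/39 + 7/26 + 9/26 + 5/13 + 8/13 + 1 = 113/39 ≈ 2.897 bits/symbol.

2.897 bits/symbol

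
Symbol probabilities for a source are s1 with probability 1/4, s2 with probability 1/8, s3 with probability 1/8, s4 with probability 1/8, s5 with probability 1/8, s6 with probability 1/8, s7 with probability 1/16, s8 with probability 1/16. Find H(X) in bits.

2.875 bits

Each probability is a power of 1/2, so log₂(1/p) is an integer.
H = Σ p·log₂(1/p) = 1/4·2 + 1/8·3 + 1/8·3 + 1/8·3 + 1/8·3 + 1/8·3 + 1/16·4 + 1/16·4 = 2.875 bits.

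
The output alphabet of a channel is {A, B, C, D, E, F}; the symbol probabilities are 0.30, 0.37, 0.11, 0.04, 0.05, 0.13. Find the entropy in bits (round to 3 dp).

2.187 bits

H = −Σ pᵢ log₂ pᵢ.
−0.30·log₂(0.30) = 0.5211
−0.37·log₂(0.37) = 0.5307
−0.11·log₂(0.11) = 0.3503
−0.04·log₂(0.04) = 0.1858
−0.05·log₂(0.05) = 0.2161
−0.13·log₂(0.13) = 0.3826
Sum ≈ 2.1866 → 2.187 bits.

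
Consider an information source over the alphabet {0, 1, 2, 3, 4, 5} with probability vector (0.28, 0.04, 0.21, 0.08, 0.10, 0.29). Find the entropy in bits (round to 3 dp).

2.314 bits

H = −Σ pᵢ log₂ pᵢ.
−0.28·log₂(0.28) = 0.5142
−0.04·log₂(0.04) = 0.1858
−0.21·log₂(0.21) = 0.4728
−0.08·log₂(0.08) = 0.2915
−0.10·log₂(0.10) = 0.3322
−0.29·log₂(0.29) = 0.5179
Sum ≈ 2.3144 → 2.314 bits.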